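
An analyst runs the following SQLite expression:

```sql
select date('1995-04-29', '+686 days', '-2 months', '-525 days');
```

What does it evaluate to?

Applying '+686 days' to 1995-04-29: counting 686 days forward gives 1997-03-15.
Adding -2 months to 1997-03-15 gives 1997-01-15.
Applying '-525 days' to 1997-01-15: counting 525 days back gives 1995-08-09.

1995-08-09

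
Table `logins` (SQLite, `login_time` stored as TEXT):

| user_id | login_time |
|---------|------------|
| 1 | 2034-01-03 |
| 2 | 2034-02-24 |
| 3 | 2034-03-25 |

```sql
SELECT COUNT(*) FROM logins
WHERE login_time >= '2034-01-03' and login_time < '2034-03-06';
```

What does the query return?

2

Rows in [2034-01-03, 2034-03-06): 2034-01-03, 2034-02-24 → 2 rows.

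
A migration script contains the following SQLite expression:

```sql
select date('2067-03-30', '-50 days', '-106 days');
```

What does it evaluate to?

2066-10-25

Applying '-50 days' to 2067-03-30: counting 50 days back gives 2067-02-08.
Applying '-106 days' to 2067-02-08: counting 106 days back gives 2066-10-25.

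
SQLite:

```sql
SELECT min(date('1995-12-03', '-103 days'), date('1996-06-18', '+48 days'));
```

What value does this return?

date('1995-12-03', '-103 days') → 1995-08-22.
date('1996-06-18', '+48 days') → 1996-08-05.
Earlier of the two is 1995-08-22.

1995-08-22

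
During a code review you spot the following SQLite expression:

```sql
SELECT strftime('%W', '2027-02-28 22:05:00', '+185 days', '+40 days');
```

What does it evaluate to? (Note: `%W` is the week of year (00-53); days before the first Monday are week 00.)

41

First apply '+185 days', '+40 days': 2027-02-28 22:05:00 → 2027-10-11 22:05:00.
2027-10-11 is a Monday. SQLite's %W counts Mondays since the year started; the result is 41.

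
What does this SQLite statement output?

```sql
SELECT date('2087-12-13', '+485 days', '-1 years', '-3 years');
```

2085-04-11

Applying '+485 days' to 2087-12-13: counting 485 days forward gives 2089-04-11.
Adding -1 year to 2089-04-11 gives 2088-04-11.
Adding -3 years to 2088-04-11 gives 2085-04-11.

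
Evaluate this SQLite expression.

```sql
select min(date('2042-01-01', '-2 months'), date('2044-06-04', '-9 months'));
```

date('2042-01-01', '-2 months') → 2041-11-01.
date('2044-06-04', '-9 months') → 2043-09-04.
Earlier of the two is 2041-11-01.

2041-11-01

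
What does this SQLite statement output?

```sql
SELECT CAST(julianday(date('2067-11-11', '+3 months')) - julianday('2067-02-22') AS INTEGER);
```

Adding +3 months to 2067-11-11 gives 2068-02-11.
6 days remain in February 2067 after the 22nd (28 − 22).
Full months from March 2067 through January 2068 contribute their day counts.
Then 11 days into February 2068.
Total: 6 + 31 + 30 + 31 + 30 + 31 + 31 + 30 + 31 + 30 + 31 + 31 + 11 = 354.

354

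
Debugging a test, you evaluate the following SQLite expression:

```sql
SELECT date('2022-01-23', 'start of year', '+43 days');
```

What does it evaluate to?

`start of year` rewinds 2022-01-23 to 2022-01-01.
Applying '+43 days' to 2022-01-01: counting 43 days forward gives 2022-02-13.

2022-02-13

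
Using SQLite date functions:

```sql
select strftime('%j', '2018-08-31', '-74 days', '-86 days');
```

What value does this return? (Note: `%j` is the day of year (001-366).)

First apply '-74 days', '-86 days': 2018-08-31 → 2018-03-24.
Day-of-year for 2018-03-24: days since 2018-01-01 inclusive = 83, zero-padded to 083.

083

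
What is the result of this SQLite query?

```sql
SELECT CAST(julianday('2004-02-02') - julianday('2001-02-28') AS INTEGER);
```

0 days remain in February 2001 after the 28th (28 − 28).
Full months from March 2001 through January 2004 contribute their day counts.
Then 2 days into February 2004.
Total: 0 + 31 + 30 + 31 + 30 + 31 + 31 + 30 + 31 + 30 + 31 + 31 + 28 + 31 + 30 + 31 + 30 + 31 + 31 + 30 + 31 + 30 + 31 + 31 + 28 + 31 + 30 + 31 + 30 + 31 + 31 + 30 + 31 + 30 + 31 + 31 + 2 = 1069.

1069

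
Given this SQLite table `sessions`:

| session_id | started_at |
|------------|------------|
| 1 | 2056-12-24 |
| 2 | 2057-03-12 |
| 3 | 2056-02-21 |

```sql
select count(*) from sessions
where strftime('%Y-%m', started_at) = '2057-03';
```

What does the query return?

Rows with year-month 2057-03: 2057-03-12 → 1.

1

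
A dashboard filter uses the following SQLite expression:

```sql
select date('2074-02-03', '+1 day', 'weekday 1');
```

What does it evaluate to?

2074-02-05

Advancing 1 more day within February lands on 2074-02-04.
`weekday 1` advances to the next Monday; 2074-02-04 is a Sunday, so it moves forward to 2074-02-05.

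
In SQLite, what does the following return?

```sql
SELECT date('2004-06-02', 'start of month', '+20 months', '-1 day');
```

`start of month` rewinds 2004-06-02 to 2004-06-01.
Adding +20 months to 2004-06-01 gives 2006-02-01.
Going back 1 day from 2006-02-01 reaches 2006-01-31 (last day of January, 31 days).

2006-01-31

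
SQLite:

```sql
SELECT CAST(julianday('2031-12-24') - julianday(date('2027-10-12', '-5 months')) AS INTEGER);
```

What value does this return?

Adding -5 months to 2027-10-12 gives 2027-05-12.
19 days remain in May 2027 after the 12th (31 − 12).
Full months from June 2027 through November 2031 contribute their day counts.
Then 24 days into December 2031.
Total: 19 + 30 + 31 + 31 + 30 + 31 + 30 + 31 + 31 + 29 + 31 + 30 + 31 + 30 + 31 + 31 + 30 + 31 + 30 + 31 + 31 + 28 + 31 + 30 + 31 + 30 + 31 + 31 + 30 + 31 + 30 + 31 + 31 + 28 + 31 + 30 + 31 + 30 + 31 + 31 + 30 + 31 + 30 + 31 + 31 + 28 + 31 + 30 + 31 + 30 + 31 + 31 + 30 + 31 + 30 + 24 = 1687.

1687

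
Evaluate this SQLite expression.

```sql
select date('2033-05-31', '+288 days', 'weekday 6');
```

Applying '+288 days' to 2033-05-31: counting 288 days forward gives 2034-03-15.
`weekday 6` advances to the next Saturday; 2034-03-15 is a Wednesday, so it moves forward to 2034-03-18.

2034-03-18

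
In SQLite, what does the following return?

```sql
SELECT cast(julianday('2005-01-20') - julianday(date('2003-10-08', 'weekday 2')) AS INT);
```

`weekday 2` advances to the next Tuesday; 2003-10-08 is a Wednesday, so it moves forward to 2003-10-14.
17 days remain in October 2003 after the 14th (31 − 14).
Full months from November 2003 through December 2004 contribute their day counts.
Then 20 days into January 2005.
Total: 17 + 30 + 31 + 31 + 29 + 31 + 30 + 31 + 30 + 31 + 31 + 30 + 31 + 30 + 31 + 20 = 464.

464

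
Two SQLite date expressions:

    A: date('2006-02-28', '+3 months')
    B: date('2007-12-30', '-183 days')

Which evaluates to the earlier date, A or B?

A

A = 2006-05-28.
B = 2007-06-30.
A is earlier.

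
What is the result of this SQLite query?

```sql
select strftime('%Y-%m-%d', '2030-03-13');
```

`%Y-%m-%d` extracts the ISO date: 2030-03-13.

2030-03-13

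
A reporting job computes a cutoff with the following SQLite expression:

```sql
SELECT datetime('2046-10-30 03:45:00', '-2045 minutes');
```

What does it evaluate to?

2046-10-28 17:40:00

2045 minutes = 34h 5m; -2045 minutes from 2046-10-30 03:45:00 is 2046-10-28 17:40:00 (crosses midnight).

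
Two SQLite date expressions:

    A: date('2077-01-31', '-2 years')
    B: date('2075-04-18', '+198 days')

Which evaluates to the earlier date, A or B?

A

A = 2075-01-31.
B = 2075-11-02.
A is earlier.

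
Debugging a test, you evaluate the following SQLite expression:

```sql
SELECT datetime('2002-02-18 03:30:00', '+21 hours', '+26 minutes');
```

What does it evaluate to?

+21 hours from 2002-02-18 03:30:00 is 2002-02-19 00:30:00 (crosses midnight).
+26 minutes from 2002-02-19 00:30:00 is 2002-02-19 00:56:00.

2002-02-19 00:56:00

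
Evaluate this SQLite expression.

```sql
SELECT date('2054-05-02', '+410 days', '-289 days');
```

2054-08-31

Applying '+410 days' to 2054-05-02: counting 410 days forward gives 2055-06-16.
Applying '-289 days' to 2055-06-16: counting 289 days back gives 2054-08-31.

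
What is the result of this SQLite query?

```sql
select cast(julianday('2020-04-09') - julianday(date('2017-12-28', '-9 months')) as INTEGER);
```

Adding -9 months to 2017-12-28 gives 2017-03-28.
3 days remain in March 2017 after the 28th (31 − 28).
Full months from April 2017 through March 2020 contribute their day counts.
Then 9 days into April 2020.
Total: 3 + 30 + 31 + 30 + 31 + 31 + 30 + 31 + 30 + 31 + 31 + 28 + 31 + 30 + 31 + 30 + 31 + 31 + 30 + 31 + 30 + 31 + 31 + 28 + 31 + 30 + 31 + 30 + 31 + 31 + 30 + 31 + 30 + 31 + 31 + 29 + 31 + 9 = 1108.

1108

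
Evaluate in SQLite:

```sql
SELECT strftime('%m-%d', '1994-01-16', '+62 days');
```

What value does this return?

First apply '+62 days': 1994-01-16 → 1994-03-19.
`%m-%d` extracts the month-day: 03-19.

03-19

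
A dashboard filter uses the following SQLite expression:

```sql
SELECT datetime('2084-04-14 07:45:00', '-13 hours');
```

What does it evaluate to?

-13 hours from 2084-04-14 07:45:00 is 2084-04-13 18:45:00 (crosses midnight).

2084-04-13 18:45:00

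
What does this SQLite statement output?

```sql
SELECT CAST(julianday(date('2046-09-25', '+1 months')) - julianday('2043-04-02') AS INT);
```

1302

Adding +1 month to 2046-09-25 gives 2046-10-25.
28 days remain in April 2043 after the 2nd (30 − 2).
Full months from May 2043 through September 2046 contribute their day counts.
Then 25 days into October 2046.
Total: 28 + 31 + 30 + 31 + 31 + 30 + 31 + 30 + 31 + 31 + 29 + 31 + 30 + 31 + 30 + 31 + 31 + 30 + 31 + 30 + 31 + 31 + 28 + 31 + 30 + 31 + 30 + 31 + 31 + 30 + 31 + 30 + 31 + 31 + 28 + 31 + 30 + 31 + 30 + 31 + 31 + 30 + 25 = 1302.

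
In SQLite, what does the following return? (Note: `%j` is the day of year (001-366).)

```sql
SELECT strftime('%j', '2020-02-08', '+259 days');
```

298

First apply '+259 days': 2020-02-08 → 2020-10-24.
Day-of-year for 2020-10-24: days since 2020-01-01 inclusive = 298, zero-padded to 298.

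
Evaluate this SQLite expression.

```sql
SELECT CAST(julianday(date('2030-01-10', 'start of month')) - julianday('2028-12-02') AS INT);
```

395

`start of month` rewinds 2030-01-10 to 2030-01-01.
29 days remain in December 2028 after the 2nd (31 − 2).
Full months from January 2029 through December 2029 contribute their day counts.
Then 1 day into January 2030.
Total: 29 + 31 + 28 + 31 + 30 + 31 + 30 + 31 + 31 + 30 + 31 + 30 + 31 + 1 = 395.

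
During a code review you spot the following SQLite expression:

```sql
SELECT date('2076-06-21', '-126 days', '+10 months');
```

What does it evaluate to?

2076-12-16

Applying '-126 days' to 2076-06-21: counting 126 days back gives 2076-02-16.
Adding +10 months to 2076-02-16 gives 2076-12-16.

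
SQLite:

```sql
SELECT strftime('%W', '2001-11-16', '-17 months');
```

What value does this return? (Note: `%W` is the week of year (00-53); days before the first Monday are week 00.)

First apply '-17 months': 2001-11-16 → 2000-06-16.
2000-06-16 is a Friday. SQLite's %W counts Mondays since the year started; the result is 24.

24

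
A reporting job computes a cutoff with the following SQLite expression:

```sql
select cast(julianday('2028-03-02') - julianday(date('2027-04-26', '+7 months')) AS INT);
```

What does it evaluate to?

Adding +7 months to 2027-04-26 gives 2027-11-26.
4 days remain in November 2027 after the 26th (30 − 26).
December 2027: 31 days.
January 2028: 31 days.
February 2028: 29 days (leap year).
Then 2 days into March 2028.
Total: 4 + 31 + 31 + 29 + 2 = 97.

97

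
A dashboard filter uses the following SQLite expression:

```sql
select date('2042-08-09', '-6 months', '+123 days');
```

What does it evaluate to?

Adding -6 months to 2042-08-09 gives 2042-02-09.
Applying '+123 days' to 2042-02-09: counting 123 days forward gives 2042-06-12.

2042-06-12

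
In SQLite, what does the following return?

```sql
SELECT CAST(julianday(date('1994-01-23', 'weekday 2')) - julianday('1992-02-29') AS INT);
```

696

`weekday 2` advances to the next Tuesday; 1994-01-23 is a Sunday, so it moves forward to 1994-01-25.
0 days remain in February 1992 after the 29th (29 − 29).
Full months from March 1992 through December 1993 contribute their day counts.
Then 25 days into January 1994.
Total: 0 + 31 + 30 + 31 + 30 + 31 + 31 + 30 + 31 + 30 + 31 + 31 + 28 + 31 + 30 + 31 + 30 + 31 + 31 + 30 + 31 + 30 + 31 + 25 = 696.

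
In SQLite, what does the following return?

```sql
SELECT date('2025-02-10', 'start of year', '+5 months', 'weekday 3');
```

`start of year` rewinds 2025-02-10 to 2025-01-01.
Adding +5 months to 2025-01-01 gives 2025-06-01.
`weekday 3` advances to the next Wednesday; 2025-06-01 is a Sunday, so it moves forward to 2025-06-04.

2025-06-04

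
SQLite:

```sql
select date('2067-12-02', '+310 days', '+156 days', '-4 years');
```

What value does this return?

2065-03-12

Applying '+310 days' to 2067-12-02: counting 310 days forward gives 2068-10-07.
Applying '+156 days' to 2068-10-07: counting 156 days forward gives 2069-03-12.
Adding -4 years to 2069-03-12 gives 2065-03-12.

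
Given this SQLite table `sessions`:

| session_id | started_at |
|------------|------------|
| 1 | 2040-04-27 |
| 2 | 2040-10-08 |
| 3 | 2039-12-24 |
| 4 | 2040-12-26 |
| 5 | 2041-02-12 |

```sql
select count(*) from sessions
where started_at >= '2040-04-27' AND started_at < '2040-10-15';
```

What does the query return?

2

Rows in [2040-04-27, 2040-10-15): 2040-04-27, 2040-10-08 → 2 rows.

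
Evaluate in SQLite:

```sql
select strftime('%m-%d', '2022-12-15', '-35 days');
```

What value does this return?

11-10

First apply '-35 days': 2022-12-15 → 2022-11-10.
`%m-%d` extracts the month-day: 11-10.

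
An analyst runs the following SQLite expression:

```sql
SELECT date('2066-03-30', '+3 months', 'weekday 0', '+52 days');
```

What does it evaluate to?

Adding +3 months to 2066-03-30 gives 2066-06-30.
`weekday 0` advances to the next Sunday; 2066-06-30 is a Wednesday, so it moves forward to 2066-07-04.
Applying '+52 days' to 2066-07-04: counting 52 days forward gives 2066-08-25.

2066-08-25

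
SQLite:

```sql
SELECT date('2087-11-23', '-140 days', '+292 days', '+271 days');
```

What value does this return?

Applying '-140 days' to 2087-11-23: counting 140 days back gives 2087-07-06.
Applying '+292 days' to 2087-07-06: counting 292 days forward gives 2088-04-23.
Applying '+271 days' to 2088-04-23: counting 271 days forward gives 2089-01-19.

2089-01-19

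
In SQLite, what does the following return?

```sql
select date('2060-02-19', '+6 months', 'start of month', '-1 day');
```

2060-07-31

Adding +6 months to 2060-02-19 gives 2060-08-19.
`start of month` rewinds 2060-08-19 to 2060-08-01.
Going back 1 day from 2060-08-01 reaches 2060-07-31 (last day of July, 31 days).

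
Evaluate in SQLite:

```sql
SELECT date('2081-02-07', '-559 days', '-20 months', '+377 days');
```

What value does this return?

2078-12-11

Applying '-559 days' to 2081-02-07: counting 559 days back gives 2079-07-29.
Adding -20 months to 2079-07-29 gives 2077-11-29.
Applying '+377 days' to 2077-11-29: counting 377 days forward gives 2078-12-11.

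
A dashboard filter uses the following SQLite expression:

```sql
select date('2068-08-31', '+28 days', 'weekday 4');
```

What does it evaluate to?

August 2068 has 31 days; 0 remain after the 31st, so 1 days reach 2068-09-01.
Advancing 27 more days within September lands on 2068-09-28.
`weekday 4` advances to the next Thursday; 2068-09-28 is a Friday, so it moves forward to 2068-10-04.

2068-10-04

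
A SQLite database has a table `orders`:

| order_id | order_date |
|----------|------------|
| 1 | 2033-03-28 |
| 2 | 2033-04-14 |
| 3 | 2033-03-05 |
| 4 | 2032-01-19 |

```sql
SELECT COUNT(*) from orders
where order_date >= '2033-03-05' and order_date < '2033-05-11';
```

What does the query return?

3

Rows in [2033-03-05, 2033-05-11): 2033-03-28, 2033-04-14, 2033-03-05 → 3 rows.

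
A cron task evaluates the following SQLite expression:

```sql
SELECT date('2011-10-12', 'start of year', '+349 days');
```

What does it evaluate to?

`start of year` rewinds 2011-10-12 to 2011-01-01.
Applying '+349 days' to 2011-01-01: counting 349 days forward gives 2011-12-16.

2011-12-16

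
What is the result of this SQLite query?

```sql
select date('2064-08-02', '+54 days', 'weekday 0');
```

Applying '+54 days' to 2064-08-02: counting 54 days forward gives 2064-09-25.
`weekday 0` advances to the next Sunday; 2064-09-25 is a Thursday, so it moves forward to 2064-09-28.

2064-09-28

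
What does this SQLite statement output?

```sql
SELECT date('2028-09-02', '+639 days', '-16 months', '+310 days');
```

2029-12-10

Applying '+639 days' to 2028-09-02: counting 639 days forward gives 2030-06-03.
Adding -16 months to 2030-06-03 gives 2029-02-03.
Applying '+310 days' to 2029-02-03: counting 310 days forward gives 2029-12-10.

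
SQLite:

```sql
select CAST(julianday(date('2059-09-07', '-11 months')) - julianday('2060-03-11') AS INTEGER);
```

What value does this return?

Adding -11 months to 2059-09-07 gives 2058-10-07.
24 days remain in October 2058 after the 7th (31 − 7).
Full months from November 2058 through February 2060 contribute their day counts.
Then 11 days into March 2060.
Total: 24 + 30 + 31 + 31 + 28 + 31 + 30 + 31 + 30 + 31 + 31 + 30 + 31 + 30 + 31 + 31 + 29 + 11 = 521.
The subtraction is earlier − later, so the result is −521 → -521.

-521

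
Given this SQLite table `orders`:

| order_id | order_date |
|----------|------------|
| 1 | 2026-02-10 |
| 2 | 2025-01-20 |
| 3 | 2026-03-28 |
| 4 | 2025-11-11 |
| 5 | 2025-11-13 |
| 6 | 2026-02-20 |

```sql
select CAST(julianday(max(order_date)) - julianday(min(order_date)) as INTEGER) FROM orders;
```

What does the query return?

MIN = 2025-01-20, MAX = 2026-03-28.
11 days remain in January 2025 after the 20th (31 − 20).
Full months from February 2025 through February 2026 contribute their day counts.
Then 28 days into March 2026.
Total: 11 + 28 + 31 + 30 + 31 + 30 + 31 + 31 + 30 + 31 + 30 + 31 + 31 + 28 + 28 = 432.

432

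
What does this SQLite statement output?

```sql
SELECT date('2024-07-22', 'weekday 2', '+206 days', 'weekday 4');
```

2025-02-20

`weekday 2` advances to the next Tuesday; 2024-07-22 is a Monday, so it moves forward to 2024-07-23.
Applying '+206 days' to 2024-07-23: counting 206 days forward gives 2025-02-14.
`weekday 4` advances to the next Thursday; 2025-02-14 is a Friday, so it moves forward to 2025-02-20.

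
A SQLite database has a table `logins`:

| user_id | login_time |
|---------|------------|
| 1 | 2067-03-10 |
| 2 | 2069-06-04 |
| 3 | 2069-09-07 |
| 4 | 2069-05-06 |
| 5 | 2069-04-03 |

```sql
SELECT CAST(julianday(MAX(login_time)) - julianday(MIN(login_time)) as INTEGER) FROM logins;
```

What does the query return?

912

MIN = 2067-03-10, MAX = 2069-09-07.
21 days remain in March 2067 after the 10th (31 − 10).
Full months from April 2067 through August 2069 contribute their day counts.
Then 7 days into September 2069.
Total: 21 + 30 + 31 + 30 + 31 + 31 + 30 + 31 + 30 + 31 + 31 + 29 + 31 + 30 + 31 + 30 + 31 + 31 + 30 + 31 + 30 + 31 + 31 + 28 + 31 + 30 + 31 + 30 + 31 + 31 + 7 = 912.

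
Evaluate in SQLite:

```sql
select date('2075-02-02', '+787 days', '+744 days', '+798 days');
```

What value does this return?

Applying '+787 days' to 2075-02-02: counting 787 days forward gives 2077-03-30.
Applying '+744 days' to 2077-03-30: counting 744 days forward gives 2079-04-13.
Applying '+798 days' to 2079-04-13: counting 798 days forward gives 2081-06-19.

2081-06-19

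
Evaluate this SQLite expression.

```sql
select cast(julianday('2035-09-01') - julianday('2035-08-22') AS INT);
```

10

9 days remain in August 2035 after the 22nd (31 − 22).
Then 1 day into September 2035.
Total: 9 + 1 = 10.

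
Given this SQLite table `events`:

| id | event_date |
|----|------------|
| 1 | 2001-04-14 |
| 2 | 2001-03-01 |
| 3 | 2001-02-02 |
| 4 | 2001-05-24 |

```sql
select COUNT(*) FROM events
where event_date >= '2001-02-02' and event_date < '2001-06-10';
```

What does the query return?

Rows in [2001-02-02, 2001-06-10): 2001-04-14, 2001-03-01, 2001-02-02, 2001-05-24 → 4 rows.

4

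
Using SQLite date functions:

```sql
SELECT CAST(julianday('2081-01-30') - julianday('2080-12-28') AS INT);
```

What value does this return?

33

3 days remain in December 2080 after the 28th (31 − 28).
Then 30 days into January 2081.
Total: 3 + 30 = 33.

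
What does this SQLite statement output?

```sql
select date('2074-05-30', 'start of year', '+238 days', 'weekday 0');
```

2074-09-02

`start of year` rewinds 2074-05-30 to 2074-01-01.
Applying '+238 days' to 2074-01-01: counting 238 days forward gives 2074-08-27.
`weekday 0` advances to the next Sunday; 2074-08-27 is a Monday, so it moves forward to 2074-09-02.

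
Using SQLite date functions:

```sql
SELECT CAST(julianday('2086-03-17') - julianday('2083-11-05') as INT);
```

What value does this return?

25 days remain in November 2083 after the 5th (30 − 5).
Full months from December 2083 through February 2086 contribute their day counts.
Then 17 days into March 2086.
Total: 25 + 31 + 31 + 29 + 31 + 30 + 31 + 30 + 31 + 31 + 30 + 31 + 30 + 31 + 31 + 28 + 31 + 30 + 31 + 30 + 31 + 31 + 30 + 31 + 30 + 31 + 31 + 28 + 17 = 863.

863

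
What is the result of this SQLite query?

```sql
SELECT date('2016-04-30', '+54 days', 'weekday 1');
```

Applying '+54 days' to 2016-04-30: counting 54 days forward gives 2016-06-23.
`weekday 1` advances to the next Monday; 2016-06-23 is a Thursday, so it moves forward to 2016-06-27.

2016-06-27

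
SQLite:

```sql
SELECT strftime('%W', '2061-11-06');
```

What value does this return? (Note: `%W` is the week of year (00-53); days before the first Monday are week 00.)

44

2061-11-06 is a Sunday. SQLite's %W counts Mondays since the year started; the result is 44.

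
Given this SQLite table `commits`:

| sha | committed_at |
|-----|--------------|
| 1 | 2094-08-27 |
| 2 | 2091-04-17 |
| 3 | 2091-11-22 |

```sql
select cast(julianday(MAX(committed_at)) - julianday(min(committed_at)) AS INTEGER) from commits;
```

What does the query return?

MIN = 2091-04-17, MAX = 2094-08-27.
13 days remain in April 2091 after the 17th (30 − 17).
Full months from May 2091 through July 2094 contribute their day counts.
Then 27 days into August 2094.
Total: 13 + 31 + 30 + 31 + 31 + 30 + 31 + 30 + 31 + 31 + 29 + 31 + 30 + 31 + 30 + 31 + 31 + 30 + 31 + 30 + 31 + 31 + 28 + 31 + 30 + 31 + 30 + 31 + 31 + 30 + 31 + 30 + 31 + 31 + 28 + 31 + 30 + 31 + 30 + 31 + 27 = 1228.

1228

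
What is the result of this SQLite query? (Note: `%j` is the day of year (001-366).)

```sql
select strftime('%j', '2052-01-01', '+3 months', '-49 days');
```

043

First apply '+3 months', '-49 days': 2052-01-01 → 2052-02-12.
Day-of-year for 2052-02-12: days since 2052-01-01 inclusive = 43, zero-padded to 043.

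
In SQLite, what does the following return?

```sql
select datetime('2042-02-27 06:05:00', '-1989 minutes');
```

2042-02-25 20:56:00

1989 minutes = 33h 9m; -1989 minutes from 2042-02-27 06:05:00 is 2042-02-25 20:56:00 (crosses midnight).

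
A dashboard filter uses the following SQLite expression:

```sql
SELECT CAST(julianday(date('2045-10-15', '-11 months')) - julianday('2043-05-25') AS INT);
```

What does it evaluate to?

540

Adding -11 months to 2045-10-15 gives 2044-11-15.
6 days remain in May 2043 after the 25th (31 − 25).
Full months from June 2043 through October 2044 contribute their day counts.
Then 15 days into November 2044.
Total: 6 + 30 + 31 + 31 + 30 + 31 + 30 + 31 + 31 + 29 + 31 + 30 + 31 + 30 + 31 + 31 + 30 + 31 + 15 = 540.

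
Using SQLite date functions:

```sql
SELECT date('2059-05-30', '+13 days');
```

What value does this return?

May 2059 has 31 days; 1 remain after the 30th, so 2 days reach 2059-06-01.
Advancing 11 more days within June lands on 2059-06-12.

2059-06-12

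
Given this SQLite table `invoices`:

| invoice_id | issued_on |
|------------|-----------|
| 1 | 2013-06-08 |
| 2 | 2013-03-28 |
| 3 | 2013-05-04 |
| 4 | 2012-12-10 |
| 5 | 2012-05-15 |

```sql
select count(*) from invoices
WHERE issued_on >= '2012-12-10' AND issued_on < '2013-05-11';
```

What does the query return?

Rows in [2012-12-10, 2013-05-11): 2013-03-28, 2013-05-04, 2012-12-10 → 3 rows.

3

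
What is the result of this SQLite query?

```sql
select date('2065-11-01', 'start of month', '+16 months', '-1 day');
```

`start of month` rewinds 2065-11-01 to 2065-11-01.
Adding +16 months to 2065-11-01 gives 2067-03-01.
Going back 1 day from 2067-03-01 reaches 2067-02-28 (last day of February, 28 days).

2067-02-28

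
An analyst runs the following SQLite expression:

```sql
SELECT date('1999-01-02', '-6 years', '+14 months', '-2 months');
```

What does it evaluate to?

1994-01-02

Adding -6 years to 1999-01-02 gives 1993-01-02.
Adding +14 months to 1993-01-02 gives 1994-03-02.
Adding -2 months to 1994-03-02 gives 1994-01-02.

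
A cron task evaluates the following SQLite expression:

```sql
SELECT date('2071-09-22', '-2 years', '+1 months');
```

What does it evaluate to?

Adding -2 years to 2071-09-22 gives 2069-09-22.
Adding +1 month to 2069-09-22 gives 2069-10-22.

2069-10-22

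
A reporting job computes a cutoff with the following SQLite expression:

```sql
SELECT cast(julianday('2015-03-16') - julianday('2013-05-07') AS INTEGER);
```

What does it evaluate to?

678

24 days remain in May 2013 after the 7th (31 − 7).
Full months from June 2013 through February 2015 contribute their day counts.
Then 16 days into March 2015.
Total: 24 + 30 + 31 + 31 + 30 + 31 + 30 + 31 + 31 + 28 + 31 + 30 + 31 + 30 + 31 + 31 + 30 + 31 + 30 + 31 + 31 + 28 + 16 = 678.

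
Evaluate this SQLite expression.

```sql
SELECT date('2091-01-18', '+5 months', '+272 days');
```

2092-03-16

Adding +5 months to 2091-01-18 gives 2091-06-18.
Applying '+272 days' to 2091-06-18: counting 272 days forward gives 2092-03-16.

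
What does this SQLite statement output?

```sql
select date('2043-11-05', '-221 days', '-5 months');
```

2042-10-29

Applying '-221 days' to 2043-11-05: counting 221 days back gives 2043-03-29.
Adding -5 months to 2043-03-29 gives 2042-10-29.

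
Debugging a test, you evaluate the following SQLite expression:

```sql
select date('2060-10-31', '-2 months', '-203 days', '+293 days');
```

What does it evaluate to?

Adding -2 months to 2060-10-31 gives 2060-08-31.
Applying '-203 days' to 2060-08-31: counting 203 days back gives 2060-02-10.
Applying '+293 days' to 2060-02-10: counting 293 days forward gives 2060-11-29.

2060-11-29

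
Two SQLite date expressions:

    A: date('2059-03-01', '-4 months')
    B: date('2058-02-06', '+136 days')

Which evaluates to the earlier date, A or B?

A = 2058-11-01.
B = 2058-06-22.
B is earlier.

B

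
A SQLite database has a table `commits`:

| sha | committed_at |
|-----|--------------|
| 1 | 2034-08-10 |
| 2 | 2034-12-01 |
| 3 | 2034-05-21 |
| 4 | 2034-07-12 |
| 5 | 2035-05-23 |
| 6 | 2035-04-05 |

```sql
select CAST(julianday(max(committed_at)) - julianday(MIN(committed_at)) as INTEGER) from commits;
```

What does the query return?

367

MIN = 2034-05-21, MAX = 2035-05-23.
10 days remain in May 2034 after the 21st (31 − 21).
Full months from June 2034 through April 2035 contribute their day counts.
Then 23 days into May 2035.
Total: 10 + 30 + 31 + 31 + 30 + 31 + 30 + 31 + 31 + 28 + 31 + 30 + 23 = 367.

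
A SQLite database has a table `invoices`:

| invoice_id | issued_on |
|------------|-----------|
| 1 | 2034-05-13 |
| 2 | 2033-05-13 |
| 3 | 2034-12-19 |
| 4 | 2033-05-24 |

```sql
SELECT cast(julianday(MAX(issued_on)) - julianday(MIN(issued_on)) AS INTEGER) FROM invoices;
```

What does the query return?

585

MIN = 2033-05-13, MAX = 2034-12-19.
18 days remain in May 2033 after the 13th (31 − 13).
Full months from June 2033 through November 2034 contribute their day counts.
Then 19 days into December 2034.
Total: 18 + 30 + 31 + 31 + 30 + 31 + 30 + 31 + 31 + 28 + 31 + 30 + 31 + 30 + 31 + 31 + 30 + 31 + 30 + 19 = 585.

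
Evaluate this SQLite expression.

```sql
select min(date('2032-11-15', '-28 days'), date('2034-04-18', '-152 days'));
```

date('2032-11-15', '-28 days') → 2032-10-18.
date('2034-04-18', '-152 days') → 2033-11-17.
Earlier of the two is 2032-10-18.

2032-10-18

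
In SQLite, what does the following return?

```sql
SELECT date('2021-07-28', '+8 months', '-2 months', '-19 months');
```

2020-06-28

Adding +8 months to 2021-07-28 gives 2022-03-28.
Adding -2 months to 2022-03-28 gives 2022-01-28.
Adding -19 months to 2022-01-28 gives 2020-06-28.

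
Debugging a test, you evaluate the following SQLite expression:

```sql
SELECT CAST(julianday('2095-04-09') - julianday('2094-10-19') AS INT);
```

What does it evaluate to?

172

12 days remain in October 2094 after the 19th (31 − 19).
November 2094: 30 days.
December 2094: 31 days.
January 2095: 31 days.
February 2095: 28 days.
March 2095: 31 days.
Then 9 days into April 2095.
Total: 12 + 30 + 31 + 31 + 28 + 31 + 9 = 172.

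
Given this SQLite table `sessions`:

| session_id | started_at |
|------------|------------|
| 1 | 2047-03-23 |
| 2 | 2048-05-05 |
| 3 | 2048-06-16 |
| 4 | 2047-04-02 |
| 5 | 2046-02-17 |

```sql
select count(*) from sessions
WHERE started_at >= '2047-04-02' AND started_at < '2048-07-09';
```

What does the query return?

3

Rows in [2047-04-02, 2048-07-09): 2048-05-05, 2048-06-16, 2047-04-02 → 3 rows.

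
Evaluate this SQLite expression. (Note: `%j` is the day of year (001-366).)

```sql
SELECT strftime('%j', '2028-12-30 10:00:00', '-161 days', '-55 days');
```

First apply '-161 days', '-55 days': 2028-12-30 10:00:00 → 2028-05-28 10:00:00.
Day-of-year for 2028-05-28: days since 2028-01-01 inclusive = 149, zero-padded to 149.

149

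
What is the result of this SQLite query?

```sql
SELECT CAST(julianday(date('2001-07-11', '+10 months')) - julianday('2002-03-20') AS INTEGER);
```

Adding +10 months to 2001-07-11 gives 2002-05-11.
11 days remain in March 2002 after the 20th (31 − 20).
April 2002: 30 days.
Then 11 days into May 2002.
Total: 11 + 30 + 11 = 52.

52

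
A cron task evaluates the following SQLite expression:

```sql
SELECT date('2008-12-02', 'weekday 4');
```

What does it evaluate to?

`weekday 4` advances to the next Thursday; 2008-12-02 is a Tuesday, so it moves forward to 2008-12-04.

2008-12-04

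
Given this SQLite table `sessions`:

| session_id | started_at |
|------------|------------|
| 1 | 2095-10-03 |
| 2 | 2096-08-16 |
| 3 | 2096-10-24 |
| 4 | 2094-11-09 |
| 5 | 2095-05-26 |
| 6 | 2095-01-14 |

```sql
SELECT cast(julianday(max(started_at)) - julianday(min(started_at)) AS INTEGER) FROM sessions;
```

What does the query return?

715

MIN = 2094-11-09, MAX = 2096-10-24.
21 days remain in November 2094 after the 9th (30 − 9).
Full months from December 2094 through September 2096 contribute their day counts.
Then 24 days into October 2096.
Total: 21 + 31 + 31 + 28 + 31 + 30 + 31 + 30 + 31 + 31 + 30 + 31 + 30 + 31 + 31 + 29 + 31 + 30 + 31 + 30 + 31 + 31 + 30 + 24 = 715.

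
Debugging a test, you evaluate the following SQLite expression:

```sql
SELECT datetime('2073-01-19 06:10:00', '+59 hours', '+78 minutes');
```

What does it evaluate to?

+59 hours from 2073-01-19 06:10:00 is 2073-01-21 17:10:00 (crosses midnight).
78 minutes = 1h 18m; +78 minutes from 2073-01-21 17:10:00 is 2073-01-21 18:28:00.

2073-01-21 18:28:00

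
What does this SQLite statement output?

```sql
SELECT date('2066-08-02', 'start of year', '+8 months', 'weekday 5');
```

`start of year` rewinds 2066-08-02 to 2066-01-01.
Adding +8 months to 2066-01-01 gives 2066-09-01.
`weekday 5` advances to the next Friday; 2066-09-01 is a Wednesday, so it moves forward to 2066-09-03.

2066-09-03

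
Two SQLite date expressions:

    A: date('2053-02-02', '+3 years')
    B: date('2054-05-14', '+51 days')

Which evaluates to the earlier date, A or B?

B

A = 2056-02-02.
B = 2054-07-04.
B is earlier.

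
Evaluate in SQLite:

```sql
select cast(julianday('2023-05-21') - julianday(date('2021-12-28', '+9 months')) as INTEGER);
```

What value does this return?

235

Adding +9 months to 2021-12-28 gives 2022-09-28.
2 days remain in September 2022 after the 28th (30 − 28).
Full months from October 2022 through April 2023 contribute their day counts.
Then 21 days into May 2023.
Total: 2 + 31 + 30 + 31 + 31 + 28 + 31 + 30 + 21 = 235.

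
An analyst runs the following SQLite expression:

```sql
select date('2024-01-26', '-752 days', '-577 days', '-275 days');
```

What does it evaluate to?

2019-09-05

Applying '-752 days' to 2024-01-26: counting 752 days back gives 2022-01-04.
Applying '-577 days' to 2022-01-04: counting 577 days back gives 2020-06-06.
Applying '-275 days' to 2020-06-06: counting 275 days back gives 2019-09-05.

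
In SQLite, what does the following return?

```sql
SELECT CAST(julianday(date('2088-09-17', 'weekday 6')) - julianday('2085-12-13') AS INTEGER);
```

1010

`weekday 6` advances to the next Saturday; 2088-09-17 is a Friday, so it moves forward to 2088-09-18.
18 days remain in December 2085 after the 13th (31 − 13).
Full months from January 2086 through August 2088 contribute their day counts.
Then 18 days into September 2088.
Total: 18 + 31 + 28 + 31 + 30 + 31 + 30 + 31 + 31 + 30 + 31 + 30 + 31 + 31 + 28 + 31 + 30 + 31 + 30 + 31 + 31 + 30 + 31 + 30 + 31 + 31 + 29 + 31 + 30 + 31 + 30 + 31 + 31 + 18 = 1010.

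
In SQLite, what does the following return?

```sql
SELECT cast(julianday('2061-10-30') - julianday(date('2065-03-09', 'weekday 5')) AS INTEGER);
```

`weekday 5` advances to the next Friday; 2065-03-09 is a Monday, so it moves forward to 2065-03-13.
1 day remains in October 2061 after the 30th (31 − 30).
Full months from November 2061 through February 2065 contribute their day counts.
Then 13 days into March 2065.
Total: 1 + 30 + 31 + 31 + 28 + 31 + 30 + 31 + 30 + 31 + 31 + 30 + 31 + 30 + 31 + 31 + 28 + 31 + 30 + 31 + 30 + 31 + 31 + 30 + 31 + 30 + 31 + 31 + 29 + 31 + 30 + 31 + 30 + 31 + 31 + 30 + 31 + 30 + 31 + 31 + 28 + 13 = 1230.
The subtraction is earlier − later, so the result is −1230 → -1230.

-1230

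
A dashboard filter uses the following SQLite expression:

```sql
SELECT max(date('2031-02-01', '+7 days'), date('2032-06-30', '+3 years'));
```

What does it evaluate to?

2035-06-30

date('2031-02-01', '+7 days') → 2031-02-08.
date('2032-06-30', '+3 years') → 2035-06-30.
Later of the two is 2035-06-30.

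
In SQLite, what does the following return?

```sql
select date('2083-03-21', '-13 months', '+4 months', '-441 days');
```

Adding -13 months to 2083-03-21 gives 2082-02-21.
Adding +4 months to 2082-02-21 gives 2082-06-21.
Applying '-441 days' to 2082-06-21: counting 441 days back gives 2081-04-06.

2081-04-06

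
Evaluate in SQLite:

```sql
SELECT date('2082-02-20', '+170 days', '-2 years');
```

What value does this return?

2080-08-09

Applying '+170 days' to 2082-02-20: counting 170 days forward gives 2082-08-09.
Adding -2 years to 2082-08-09 gives 2080-08-09.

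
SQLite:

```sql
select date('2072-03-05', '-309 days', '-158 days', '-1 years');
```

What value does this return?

2069-11-24

Applying '-309 days' to 2072-03-05: counting 309 days back gives 2071-05-01.
Applying '-158 days' to 2071-05-01: counting 158 days back gives 2070-11-24.
Adding -1 year to 2070-11-24 gives 2069-11-24.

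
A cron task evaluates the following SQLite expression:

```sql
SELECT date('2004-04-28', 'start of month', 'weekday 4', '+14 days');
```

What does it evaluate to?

`start of month` rewinds 2004-04-28 to 2004-04-01.
`weekday 4` advances to the next Thursday; 2004-04-01 is already a Thursday, so it stays at 2004-04-01.
Advancing 14 more days within April lands on 2004-04-15.

2004-04-15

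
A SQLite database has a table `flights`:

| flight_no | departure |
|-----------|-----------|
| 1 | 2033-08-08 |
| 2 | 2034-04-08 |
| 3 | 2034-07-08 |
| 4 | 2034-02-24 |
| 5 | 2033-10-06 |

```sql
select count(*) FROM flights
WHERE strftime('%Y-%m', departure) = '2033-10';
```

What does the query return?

Rows with year-month 2033-10: 2033-10-06 → 1.

1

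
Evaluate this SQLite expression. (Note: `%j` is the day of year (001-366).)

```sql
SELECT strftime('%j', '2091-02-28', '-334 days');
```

First apply '-334 days': 2091-02-28 → 2090-03-31.
Day-of-year for 2090-03-31: days since 2090-01-01 inclusive = 90, zero-padded to 090.

090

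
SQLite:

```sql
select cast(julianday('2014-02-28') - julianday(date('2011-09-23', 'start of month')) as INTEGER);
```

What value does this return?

911

`start of month` rewinds 2011-09-23 to 2011-09-01.
29 days remain in September 2011 after the 1st (30 − 1).
Full months from October 2011 through January 2014 contribute their day counts.
Then 28 days into February 2014.
Total: 29 + 31 + 30 + 31 + 31 + 29 + 31 + 30 + 31 + 30 + 31 + 31 + 30 + 31 + 30 + 31 + 31 + 28 + 31 + 30 + 31 + 30 + 31 + 31 + 30 + 31 + 30 + 31 + 31 + 28 = 911.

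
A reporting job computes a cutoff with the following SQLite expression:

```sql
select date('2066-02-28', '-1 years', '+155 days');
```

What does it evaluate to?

2065-08-02

Adding -1 year to 2066-02-28 gives 2065-02-28.
Applying '+155 days' to 2065-02-28: counting 155 days forward gives 2065-08-02.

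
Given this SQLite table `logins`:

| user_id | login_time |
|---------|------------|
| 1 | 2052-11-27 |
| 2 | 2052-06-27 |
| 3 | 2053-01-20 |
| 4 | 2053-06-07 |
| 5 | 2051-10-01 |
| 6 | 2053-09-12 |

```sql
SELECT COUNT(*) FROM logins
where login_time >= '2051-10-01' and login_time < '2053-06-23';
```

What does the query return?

Rows in [2051-10-01, 2053-06-23): 2052-11-27, 2052-06-27, 2053-01-20, 2053-06-07, 2051-10-01 → 5 rows.

5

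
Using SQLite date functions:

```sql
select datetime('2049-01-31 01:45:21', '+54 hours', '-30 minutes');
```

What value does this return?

+54 hours from 2049-01-31 01:45:21 is 2049-02-02 07:45:21 (crosses midnight).
-30 minutes from 2049-02-02 07:45:21 is 2049-02-02 07:15:21.

2049-02-02 07:15:21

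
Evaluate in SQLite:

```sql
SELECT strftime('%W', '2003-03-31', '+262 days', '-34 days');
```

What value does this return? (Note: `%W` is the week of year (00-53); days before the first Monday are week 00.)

45

First apply '+262 days', '-34 days': 2003-03-31 → 2003-11-14.
2003-11-14 is a Friday. SQLite's %W counts Mondays since the year started; the result is 45.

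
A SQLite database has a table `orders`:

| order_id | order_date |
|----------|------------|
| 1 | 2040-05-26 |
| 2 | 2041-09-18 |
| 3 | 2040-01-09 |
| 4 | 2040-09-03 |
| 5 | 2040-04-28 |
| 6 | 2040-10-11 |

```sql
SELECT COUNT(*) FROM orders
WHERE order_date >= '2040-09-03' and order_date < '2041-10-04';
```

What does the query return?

Rows in [2040-09-03, 2041-10-04): 2041-09-18, 2040-09-03, 2040-10-11 → 3 rows.

3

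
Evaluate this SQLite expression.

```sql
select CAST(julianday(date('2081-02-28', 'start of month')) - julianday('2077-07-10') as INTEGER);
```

`start of month` rewinds 2081-02-28 to 2081-02-01.
21 days remain in July 2077 after the 10th (31 − 10).
Full months from August 2077 through January 2081 contribute their day counts.
Then 1 day into February 2081.
Total: 21 + 31 + 30 + 31 + 30 + 31 + 31 + 28 + 31 + 30 + 31 + 30 + 31 + 31 + 30 + 31 + 30 + 31 + 31 + 28 + 31 + 30 + 31 + 30 + 31 + 31 + 30 + 31 + 30 + 31 + 31 + 29 + 31 + 30 + 31 + 30 + 31 + 31 + 30 + 31 + 30 + 31 + 31 + 1 = 1302.

1302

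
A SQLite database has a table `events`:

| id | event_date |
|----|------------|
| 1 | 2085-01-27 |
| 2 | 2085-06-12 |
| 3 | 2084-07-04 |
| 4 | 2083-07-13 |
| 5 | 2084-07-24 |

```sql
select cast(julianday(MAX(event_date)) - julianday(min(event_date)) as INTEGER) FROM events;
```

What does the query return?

700

MIN = 2083-07-13, MAX = 2085-06-12.
18 days remain in July 2083 after the 13th (31 − 13).
Full months from August 2083 through May 2085 contribute their day counts.
Then 12 days into June 2085.
Total: 18 + 31 + 30 + 31 + 30 + 31 + 31 + 29 + 31 + 30 + 31 + 30 + 31 + 31 + 30 + 31 + 30 + 31 + 31 + 28 + 31 + 30 + 31 + 12 = 700.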